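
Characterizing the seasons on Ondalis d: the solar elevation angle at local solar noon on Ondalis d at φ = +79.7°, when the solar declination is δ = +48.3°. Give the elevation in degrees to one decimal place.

At local noon the hour angle is zero, so the zenith angle equals |φ − δ| = |+79.7° − (+48.300°)| = 31.400°.
Elevation = 90° − 31.400° = 58.6°.

58.6°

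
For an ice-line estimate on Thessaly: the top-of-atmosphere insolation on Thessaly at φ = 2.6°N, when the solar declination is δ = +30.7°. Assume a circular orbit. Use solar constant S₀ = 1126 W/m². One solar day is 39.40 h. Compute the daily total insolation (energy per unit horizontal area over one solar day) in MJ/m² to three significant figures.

cos H₀ = −tan(+2.6°) tan(+30.700°) = -0.0270, H₀ = 1.5978 rad.
Bracket: H₀ sin φ sin δ + cos φ cos δ sin H₀ = 1.5978×0.04536×0.51054 + 0.99897×0.85985×0.99964 = 0.037002 + 0.858655 = 0.895657.
Q̄ = (S₀/π) × [bracket] = (1126/π) × 0.895657 = 321.02 W/m².
Daily total = Q̄ × 39.40 h × 3600 s/h = 321.02 × 39.40 × 3600 / 10⁶ = 45.53 MJ/m².

45.5 MJ/m²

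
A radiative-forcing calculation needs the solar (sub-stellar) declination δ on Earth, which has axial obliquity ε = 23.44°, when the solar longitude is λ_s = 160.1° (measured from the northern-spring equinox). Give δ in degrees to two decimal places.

δ = +7.78°

sin δ = sin ε · sin λ_s = sin 23.44° × sin 160.1° = 0.135399.
δ = arcsin(0.135399) = +7.78°.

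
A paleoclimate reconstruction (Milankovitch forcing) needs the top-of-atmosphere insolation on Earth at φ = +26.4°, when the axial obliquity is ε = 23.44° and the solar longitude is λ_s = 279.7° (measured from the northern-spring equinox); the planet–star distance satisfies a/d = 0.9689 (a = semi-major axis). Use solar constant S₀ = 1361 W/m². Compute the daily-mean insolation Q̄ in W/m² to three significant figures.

Q̄ ≈ 231 W/m²

Solar declination: sin δ = sin ε · sin λ_s = sin 23.44° × sin 279.7° = -0.39210, so δ = -23.085°.
cos H₀ = −tan(+26.4°) tan(-23.085°) = 0.2116, H₀ = 1.3576 rad.
Bracket: H₀ sin φ sin δ + cos φ cos δ sin H₀ = 1.3576×0.44464×-0.39210 + 0.89571×0.91992×0.97736 = -0.236689 + 0.805327 = 0.568638.
Inverse-square distance factor (a/d)² = 0.9689² = 0.938767.
Q̄ = (S₀/π) × 0.938767 × [bracket] = (1361/π) × 0.938767 × 0.568638 = 231.3 W/m².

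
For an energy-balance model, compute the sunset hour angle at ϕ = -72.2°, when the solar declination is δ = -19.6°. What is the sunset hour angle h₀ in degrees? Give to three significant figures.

h₀ = 180°

Sunrise equation: cos h₀ = −tan ϕ · tan δ = -1.1091 ≤ −1, so the Sun never sets (polar day) and h₀ = π.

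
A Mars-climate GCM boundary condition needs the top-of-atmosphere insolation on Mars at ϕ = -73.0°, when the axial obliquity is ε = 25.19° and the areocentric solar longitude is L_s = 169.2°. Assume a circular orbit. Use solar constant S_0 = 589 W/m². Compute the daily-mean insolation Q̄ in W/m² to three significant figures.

sin δ = sin 25.19° × sin 169.2° = 0.07975, so δ = +4.574°.
cos h₀ = −tan(-73.0°) tan(+4.574°) = 0.2617, h₀ = 1.3060 rad.
Bracket: h₀ sin ϕ sin δ + cos ϕ cos δ sin h₀ = 1.3060×-0.95630×0.07975 + 0.29237×0.99681×0.96515 = -0.099602 + 0.281281 = 0.181679.
Q̄ = (S_0/π) × [bracket] = (589/π) × 0.181679 = 34.06 W/m².

Q̄ ≈ 34.1 W/m²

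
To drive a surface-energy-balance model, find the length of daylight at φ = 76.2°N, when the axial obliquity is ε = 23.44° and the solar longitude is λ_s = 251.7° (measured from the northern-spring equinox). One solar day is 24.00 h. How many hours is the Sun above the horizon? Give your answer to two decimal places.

Solar declination: sin δ = sin ε · sin λ_s = sin 23.44° × sin 251.7° = -0.37767, so δ = -22.189°.
cos H₀ = −tan φ · tan δ = 1.6606 ≥ 1, so the Sun never rises (polar night) and H₀ = 0.
Daylight = 2H₀/(2π) × 24.00 h = (0.0000/π) × 24.00 = 0.00 h.

0.00 h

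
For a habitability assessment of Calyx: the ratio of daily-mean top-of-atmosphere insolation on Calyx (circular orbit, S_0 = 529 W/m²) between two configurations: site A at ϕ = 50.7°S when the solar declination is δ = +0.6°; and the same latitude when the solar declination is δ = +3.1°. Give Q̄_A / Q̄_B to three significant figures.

— Configuration A (ϕ=-50.7°):
cos h₀ = −tan(-50.7°) tan(+0.600°) = 0.0128, h₀ = 1.5580 rad.
Bracket: h₀ sin ϕ sin δ + cos ϕ cos δ sin h₀ = 1.5580×-0.77384×0.01047 + 0.63338×0.99995×0.99992 = -0.012623 + 0.633298 = 0.620675.
Q̄ = (S_0/π) × [bracket] = (529/π) × 0.620675 = 104.51 W/m².
— Configuration B (ϕ=-50.7°):
cos h₀ = −tan(-50.7°) tan(+3.100°) = 0.0662, h₀ = 1.5046 rad.
Bracket: h₀ sin ϕ sin δ + cos ϕ cos δ sin h₀ = 1.5046×-0.77384×0.05408 + 0.63338×0.99854×0.99781 = -0.062966 + 0.631070 = 0.568104.
Q̄ = (S_0/π) × [bracket] = (529/π) × 0.568104 = 95.661 W/m².
Ratio Q̄_A / Q̄_B = 104.51 / 95.661 = 1.093.

Q̄_A / Q̄_B ≈ 1.09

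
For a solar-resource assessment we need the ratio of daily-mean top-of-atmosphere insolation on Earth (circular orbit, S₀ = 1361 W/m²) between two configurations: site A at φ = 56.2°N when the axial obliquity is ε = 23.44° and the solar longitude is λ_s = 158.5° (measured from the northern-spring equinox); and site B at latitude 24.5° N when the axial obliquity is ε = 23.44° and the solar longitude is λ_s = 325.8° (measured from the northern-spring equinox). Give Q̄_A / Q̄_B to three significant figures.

— Configuration A (φ=+56.2°):
Solar declination: sin δ = sin ε · sin λ_s = sin 23.44° × sin 158.5° = 0.14579, so δ = +8.383°.
cos H₀ = −tan(+56.2°) tan(+8.383°) = -0.2201, H₀ = 1.7927 rad.
Bracket: H₀ sin φ sin δ + cos φ cos δ sin H₀ = 1.7927×0.83098×0.14579 + 0.55630×0.98932×0.97547 = 0.217183 + 0.536858 = 0.754041.
Q̄ = (S₀/π) × [bracket] = (1361/π) × 0.754041 = 326.67 W/m².
— Configuration B (φ=+24.5°):
Solar declination: sin δ = sin ε · sin λ_s = sin 23.44° × sin 325.8° = -0.22359, so δ = -12.920°.
cos H₀ = −tan(+24.5°) tan(-12.920°) = 0.1045, H₀ = 1.4661 rad.
Bracket: H₀ sin φ sin δ + cos φ cos δ sin H₀ = 1.4661×0.41469×-0.22359 + 0.90996×0.97468×0.99452 = -0.135938 + 0.882059 = 0.746121.
Q̄ = (S₀/π) × [bracket] = (1361/π) × 0.746121 = 323.23 W/m².
Ratio Q̄_A / Q̄_B = 326.67 / 323.23 = 1.011.

Q̄_A / Q̄_B ≈ 1.01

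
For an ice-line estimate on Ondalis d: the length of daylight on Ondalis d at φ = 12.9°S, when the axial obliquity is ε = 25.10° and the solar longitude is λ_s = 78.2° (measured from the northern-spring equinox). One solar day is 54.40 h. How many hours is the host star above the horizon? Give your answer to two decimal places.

Solar declination: sin δ = sin ε · sin λ_s = sin 25.10° × sin 78.2° = 0.41523, so δ = +24.534°.
cos H₀ = −tan φ · tan δ = −tan(-12.9°) × tan(+24.534°) = 0.1045, so H₀ = 1.4661 rad = 84.00°.
Daylight = 2H₀/(2π) × 54.40 h = (1.4661/π) × 54.40 = 25.39 h.

25.39 h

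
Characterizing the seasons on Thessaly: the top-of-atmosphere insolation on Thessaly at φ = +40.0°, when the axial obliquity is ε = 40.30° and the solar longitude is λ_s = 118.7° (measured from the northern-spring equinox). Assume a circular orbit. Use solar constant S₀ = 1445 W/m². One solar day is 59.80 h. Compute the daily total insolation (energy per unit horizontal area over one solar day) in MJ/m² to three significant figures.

Solar declination: sin δ = sin ε · sin λ_s = sin 40.30° × sin 118.7° = 0.56733, so δ = +34.564°.
cos H₀ = −tan(+40.0°) tan(+34.564°) = -0.5781, H₀ = 2.1872 rad.
Bracket: H₀ sin φ sin δ + cos φ cos δ sin H₀ = 2.1872×0.64279×0.56733 + 0.76604×0.82349×0.81598 = 0.797615 + 0.514742 = 1.312357.
Q̄ = (S₀/π) × [bracket] = (1445/π) × 1.312357 = 603.63 W/m².
Daily total = Q̄ × 59.80 h × 3600 s/h = 603.63 × 59.80 × 3600 / 10⁶ = 129.9 MJ/m².

130 MJ/m²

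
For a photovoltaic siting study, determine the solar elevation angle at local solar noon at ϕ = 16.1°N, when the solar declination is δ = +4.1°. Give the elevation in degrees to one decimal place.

At local noon the hour angle is zero, so the zenith angle equals |ϕ − δ| = |+16.1° − (+4.100°)| = 12.000°.
Elevation = 90° − 12.000° = 78.0°.

78.0°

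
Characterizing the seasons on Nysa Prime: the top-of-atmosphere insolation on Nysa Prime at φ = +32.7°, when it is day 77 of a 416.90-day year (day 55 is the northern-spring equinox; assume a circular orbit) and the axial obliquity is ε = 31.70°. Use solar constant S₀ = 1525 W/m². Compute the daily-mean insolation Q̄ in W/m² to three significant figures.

Q̄ ≈ 475 W/m²

Solar longitude: λ_s = 360° × (77 − 55)/416.90 = 18.997°.
sin δ = sin 31.70° × sin 18.997° = 0.17105, so δ = +9.849°.
cos H₀ = −tan(+32.7°) tan(+9.849°) = -0.1115, H₀ = 1.6825 rad.
Bracket: H₀ sin φ sin δ + cos φ cos δ sin H₀ = 1.6825×0.54024×0.17105 + 0.84151×0.98526×0.99377 = 0.155477 + 0.823941 = 0.979418.
Q̄ = (S₀/π) × [bracket] = (1525/π) × 0.979418 = 475.4 W/m².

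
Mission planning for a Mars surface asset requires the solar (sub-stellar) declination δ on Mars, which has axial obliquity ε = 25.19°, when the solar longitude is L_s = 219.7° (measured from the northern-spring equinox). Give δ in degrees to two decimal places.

sin δ = sin ε · sin L_s = sin 25.19° × sin 219.7° = -0.271873.
δ = arcsin(-0.271873) = -15.78°.

δ = -15.78°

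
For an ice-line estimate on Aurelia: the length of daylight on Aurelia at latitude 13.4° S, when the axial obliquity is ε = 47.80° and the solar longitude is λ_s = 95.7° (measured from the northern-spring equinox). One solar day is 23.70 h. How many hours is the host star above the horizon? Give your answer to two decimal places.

Solar declination: sin δ = sin ε · sin λ_s = sin 47.80° × sin 95.7° = 0.73714, so δ = +47.489°.
cos H₀ = −tan φ · tan δ = −tan(-13.4°) × tan(+47.489°) = 0.2599, so H₀ = 1.3079 rad = 74.94°.
Daylight = 2H₀/(2π) × 23.70 h = (1.3079/π) × 23.70 = 9.87 h.

9.87 h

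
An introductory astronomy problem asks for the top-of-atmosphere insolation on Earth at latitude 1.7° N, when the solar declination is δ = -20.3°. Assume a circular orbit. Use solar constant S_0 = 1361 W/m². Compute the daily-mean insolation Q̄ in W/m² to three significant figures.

cos h₀ = −tan(+1.7°) tan(-20.300°) = 0.0110, h₀ = 1.5598 rad.
Bracket: h₀ sin ϕ sin δ + cos ϕ cos δ sin h₀ = 1.5598×0.02967×-0.34694 + 0.99956×0.93789×0.99994 = -0.016056 + 0.937421 = 0.921365.
Q̄ = (S_0/π) × [bracket] = (1361/π) × 0.921365 = 399.2 W/m².

Q̄ ≈ 399 W/m²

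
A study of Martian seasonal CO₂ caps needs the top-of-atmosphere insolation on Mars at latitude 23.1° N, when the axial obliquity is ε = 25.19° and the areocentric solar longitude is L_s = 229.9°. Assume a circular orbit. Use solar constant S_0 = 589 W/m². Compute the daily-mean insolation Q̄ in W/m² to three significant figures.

Q̄ ≈ 127 W/m²

sin δ = sin 25.19° × sin 229.9° = -0.32557, so δ = -19.000°.
cos h₀ = −tan(+23.1°) tan(-19.000°) = 0.1469, h₀ = 1.4234 rad.
Bracket: h₀ sin ϕ sin δ + cos ϕ cos δ sin h₀ = 1.4234×0.39234×-0.32557 + 0.91982×0.94552×0.98916 = -0.181817 + 0.860281 = 0.678464.
Q̄ = (S_0/π) × [bracket] = (589/π) × 0.678464 = 127.2 W/m².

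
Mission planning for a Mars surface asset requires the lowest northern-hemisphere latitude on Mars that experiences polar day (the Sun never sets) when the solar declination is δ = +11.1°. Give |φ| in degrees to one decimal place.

Polar day requires cos H₀ = −tan φ tan δ ≤ −1, i.e. tan φ tan δ ≥ 1.
The boundary is |tan φ| · |tan δ| = 1, so |φ| = 90° − |δ| = 90° − 11.1° = 78.9° in the northern hemisphere.

|φ| = 78.9°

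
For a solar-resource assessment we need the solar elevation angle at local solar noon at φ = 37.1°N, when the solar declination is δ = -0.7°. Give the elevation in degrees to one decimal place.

52.2°

At local noon the hour angle is zero, so the zenith angle equals |φ − δ| = |+37.1° − (-0.700°)| = 37.800°.
Elevation = 90° − 37.800° = 52.2°.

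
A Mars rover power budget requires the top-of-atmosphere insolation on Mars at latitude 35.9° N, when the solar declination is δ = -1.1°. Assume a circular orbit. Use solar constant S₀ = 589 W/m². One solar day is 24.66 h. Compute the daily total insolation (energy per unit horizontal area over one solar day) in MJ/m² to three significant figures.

13.2 MJ/m²

cos H₀ = −tan(+35.9°) tan(-1.100°) = 0.0139, H₀ = 1.5569 rad.
Bracket: H₀ sin φ sin δ + cos φ cos δ sin H₀ = 1.5569×0.58637×-0.01920 + 0.81004×0.99982×0.99990 = -0.017528 + 0.809813 = 0.792285.
Q̄ = (S₀/π) × [bracket] = (589/π) × 0.792285 = 148.54 W/m².
Daily total = Q̄ × 24.66 h × 3600 s/h = 148.54 × 24.66 × 3600 / 10⁶ = 13.19 MJ/m².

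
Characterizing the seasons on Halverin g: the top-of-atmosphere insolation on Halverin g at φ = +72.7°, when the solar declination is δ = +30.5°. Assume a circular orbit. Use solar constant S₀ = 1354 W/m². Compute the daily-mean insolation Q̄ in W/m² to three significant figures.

Q̄ ≈ 656 W/m²

cos H₀ = −tan(+72.7°) tan(+30.500°) = -1.8912 ≤ −1 ⇒ polar day, H₀ = π.
Bracket: H₀ sin φ sin δ + cos φ cos δ sin H₀ = 3.1416×0.95476×0.50754 + 0.29737×0.86163×0.00000 = 1.522353 + 0.000000 = 1.522353.
Q̄ = (S₀/π) × [bracket] = (1354/π) × 1.522353 = 656.1 W/m².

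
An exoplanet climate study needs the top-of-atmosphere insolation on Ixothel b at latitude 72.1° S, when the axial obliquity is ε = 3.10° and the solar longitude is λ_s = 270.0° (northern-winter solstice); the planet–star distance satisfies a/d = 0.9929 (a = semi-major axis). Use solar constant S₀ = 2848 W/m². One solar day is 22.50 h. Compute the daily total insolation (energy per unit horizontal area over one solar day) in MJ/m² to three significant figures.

28.4 MJ/m²

Solar declination: sin δ = sin ε · sin λ_s = sin 3.10° × sin 270.0° = -0.05408, so δ = -3.100°.
cos H₀ = −tan(-72.1°) tan(-3.100°) = -0.1677, H₀ = 1.7393 rad.
Bracket: H₀ sin φ sin δ + cos φ cos δ sin H₀ = 1.7393×-0.95159×-0.05408 + 0.30736×0.99854×0.98584 = 0.089508 + 0.302565 = 0.392073.
Inverse-square distance factor (a/d)² = 0.9929² = 0.985850.
Q̄ = (S₀/π) × 0.985850 × [bracket] = (2848/π) × 0.985850 × 0.392073 = 350.40 W/m².
Daily total = Q̄ × 22.50 h × 3600 s/h = 350.40 × 22.50 × 3600 / 10⁶ = 28.38 MJ/m².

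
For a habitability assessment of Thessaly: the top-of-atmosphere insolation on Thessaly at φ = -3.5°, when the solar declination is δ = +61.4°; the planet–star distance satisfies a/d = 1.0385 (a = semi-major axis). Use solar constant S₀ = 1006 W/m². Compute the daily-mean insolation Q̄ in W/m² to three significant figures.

Q̄ ≈ 137 W/m²

cos H₀ = −tan(-3.5°) tan(+61.400°) = 0.1122, H₀ = 1.4584 rad.
Bracket: H₀ sin φ sin δ + cos φ cos δ sin H₀ = 1.4584×-0.06105×0.87798 + 0.99813×0.47869×0.99369 = -0.078171 + 0.474780 = 0.396609.
Inverse-square distance factor (a/d)² = 1.0385² = 1.078482.
Q̄ = (S₀/π) × 1.078482 × [bracket] = (1006/π) × 1.078482 × 0.396609 = 137.0 W/m².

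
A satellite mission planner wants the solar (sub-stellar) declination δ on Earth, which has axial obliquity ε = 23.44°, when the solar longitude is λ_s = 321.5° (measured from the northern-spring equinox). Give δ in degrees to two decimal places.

δ = -14.34°

sin δ = sin ε · sin λ_s = sin 23.44° × sin 321.5° = -0.247629.
δ = arcsin(-0.247629) = -14.34°.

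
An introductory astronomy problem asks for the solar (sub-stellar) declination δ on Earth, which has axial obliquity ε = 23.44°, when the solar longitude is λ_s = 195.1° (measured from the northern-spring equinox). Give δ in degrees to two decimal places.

sin δ = sin ε · sin λ_s = sin 23.44° × sin 195.1° = -0.103626.
δ = arcsin(-0.103626) = -5.95°.

δ = -5.95°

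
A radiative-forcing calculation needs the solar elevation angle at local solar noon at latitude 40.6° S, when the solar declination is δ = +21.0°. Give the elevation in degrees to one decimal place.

28.4°

At local noon the hour angle is zero, so the zenith angle equals |φ − δ| = |-40.6° − (+21.000°)| = 61.600°.
Elevation = 90° − 61.600° = 28.4°.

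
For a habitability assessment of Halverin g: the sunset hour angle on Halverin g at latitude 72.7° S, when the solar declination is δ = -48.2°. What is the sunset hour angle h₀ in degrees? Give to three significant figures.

Sunrise equation: cos h₀ = −tan ϕ · tan δ = -3.5909 ≤ −1, so the host star never sets (polar day) and h₀ = π.

h₀ = 180°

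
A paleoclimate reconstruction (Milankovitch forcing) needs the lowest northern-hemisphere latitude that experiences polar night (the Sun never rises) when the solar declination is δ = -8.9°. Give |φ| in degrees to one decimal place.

Polar night requires cos H₀ = −tan φ tan δ ≥ 1, i.e. tan φ tan δ ≤ −1.
The boundary is |tan φ| · |tan δ| = 1, so |φ| = 90° − |δ| = 90° − 8.9° = 81.1° in the northern hemisphere.

|φ| = 81.1°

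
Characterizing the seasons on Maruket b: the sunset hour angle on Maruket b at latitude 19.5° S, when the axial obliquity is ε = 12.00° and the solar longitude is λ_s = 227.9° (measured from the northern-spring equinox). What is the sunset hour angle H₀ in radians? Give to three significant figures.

Solar declination: sin δ = sin ε · sin λ_s = sin 12.00° × sin 227.9° = -0.15427, so δ = -8.874°.
cos H₀ = −tan φ · tan δ = −tan(-19.5°) × tan(-8.874°) = -0.0553, so H₀ = 1.6261 rad = 93.17°.

H₀ = 1.63 rad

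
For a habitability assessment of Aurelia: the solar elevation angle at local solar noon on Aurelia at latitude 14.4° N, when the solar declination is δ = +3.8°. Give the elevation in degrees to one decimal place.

79.4°

At local noon the hour angle is zero, so the zenith angle equals |φ − δ| = |+14.4° − (+3.800°)| = 10.600°.
Elevation = 90° − 10.600° = 79.4°.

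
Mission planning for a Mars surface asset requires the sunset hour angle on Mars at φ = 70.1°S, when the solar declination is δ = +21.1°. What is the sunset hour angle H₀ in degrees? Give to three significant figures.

cos H₀ = −tan φ · tan δ = 1.0659 ≥ 1, so the Sun never rises (polar night) and H₀ = 0.

H₀ = 0.00°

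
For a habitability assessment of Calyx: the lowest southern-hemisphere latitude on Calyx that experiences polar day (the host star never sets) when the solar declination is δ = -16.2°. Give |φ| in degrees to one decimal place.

Polar day requires cos H₀ = −tan φ tan δ ≤ −1, i.e. tan φ tan δ ≥ 1.
The boundary is |tan φ| · |tan δ| = 1, so |φ| = 90° − |δ| = 90° − 16.2° = 73.8° in the southern hemisphere.

|φ| = 73.8°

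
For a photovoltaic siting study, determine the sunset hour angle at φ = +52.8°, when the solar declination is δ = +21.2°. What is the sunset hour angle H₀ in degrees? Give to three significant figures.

cos H₀ = −tan φ · tan δ = −tan(+52.8°) × tan(+21.200°) = -0.5110, so H₀ = 2.1072 rad = 120.73°.

H₀ = 121°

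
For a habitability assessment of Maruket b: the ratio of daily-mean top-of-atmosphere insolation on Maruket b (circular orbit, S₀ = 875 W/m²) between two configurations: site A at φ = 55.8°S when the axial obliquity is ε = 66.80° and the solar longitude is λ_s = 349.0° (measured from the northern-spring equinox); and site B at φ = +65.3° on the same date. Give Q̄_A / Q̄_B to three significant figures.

Q̄_A / Q̄_B ≈ 4.16

— Configuration A (φ=-55.8°):
Solar declination: sin δ = sin ε · sin λ_s = sin 66.80° × sin 349.0° = -0.17538, so δ = -10.101°.
cos H₀ = −tan(-55.8°) tan(-10.101°) = -0.2621, H₀ = 1.8360 rad.
Bracket: H₀ sin φ sin δ + cos φ cos δ sin H₀ = 1.8360×-0.82708×-0.17538 + 0.56208×0.98450×0.96503 = 0.266318 + 0.534016 = 0.800334.
Q̄ = (S₀/π) × [bracket] = (875/π) × 0.800334 = 222.91 W/m².
— Configuration B (φ=+65.3°):
cos H₀ = −tan(+65.3°) tan(-10.101°) = 0.3873, H₀ = 1.1731 rad.
Bracket: H₀ sin φ sin δ + cos φ cos δ sin H₀ = 1.1731×0.90851×-0.17538 + 0.41787×0.98450×0.92195 = -0.186915 + 0.379284 = 0.192369.
Q̄ = (S₀/π) × [bracket] = (875/π) × 0.192369 = 53.579 W/m².
Ratio Q̄_A / Q̄_B = 222.91 / 53.579 = 4.160.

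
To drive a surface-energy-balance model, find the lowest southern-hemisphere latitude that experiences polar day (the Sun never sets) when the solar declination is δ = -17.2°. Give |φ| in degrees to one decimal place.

|φ| = 72.8°

Polar day requires cos H₀ = −tan φ tan δ ≤ −1, i.e. tan φ tan δ ≥ 1.
The boundary is |tan φ| · |tan δ| = 1, so |φ| = 90° − |δ| = 90° − 17.2° = 72.8° in the southern hemisphere.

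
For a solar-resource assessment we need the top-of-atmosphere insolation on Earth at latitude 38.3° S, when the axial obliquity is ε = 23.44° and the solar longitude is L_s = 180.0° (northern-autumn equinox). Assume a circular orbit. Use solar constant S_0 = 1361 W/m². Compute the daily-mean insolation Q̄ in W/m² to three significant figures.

Q̄ ≈ 340 W/m²

Solar declination: sin δ = sin ε · sin L_s = sin 23.44° × sin 180.0° = 0.00000, so δ = +0.000°.
cos h₀ = −tan(-38.3°) tan(+0.000°) = 0.0000, h₀ = 1.5708 rad.
Bracket: h₀ sin ϕ sin δ + cos ϕ cos δ sin h₀ = 1.5708×-0.61978×0.00000 + 0.78478×1.00000×1.00000 = -0.000000 + 0.784780 = 0.784780.
Q̄ = (S_0/π) × [bracket] = (1361/π) × 0.784780 = 340.0 W/m².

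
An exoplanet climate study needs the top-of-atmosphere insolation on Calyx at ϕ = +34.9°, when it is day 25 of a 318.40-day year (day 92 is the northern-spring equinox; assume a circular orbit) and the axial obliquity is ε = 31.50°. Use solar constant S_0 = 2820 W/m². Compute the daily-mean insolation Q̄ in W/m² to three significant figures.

Solar longitude: L_s = 360° × (25 − 92)/318.40 = -75.754°, i.e. -75.754° + 360° = 284.246°.
sin δ = sin 31.50° × sin 284.246° = -0.50643, so δ = -30.426°.
cos h₀ = −tan(+34.9°) tan(-30.426°) = 0.4097, h₀ = 1.1487 rad.
Bracket: h₀ sin ϕ sin δ + cos ϕ cos δ sin h₀ = 1.1487×0.57215×-0.50643 + 0.82015×0.86228×0.91221 = -0.332840 + 0.645114 = 0.312274.
Q̄ = (S_0/π) × [bracket] = (2820/π) × 0.312274 = 280.3 W/m².

Q̄ ≈ 280 W/m²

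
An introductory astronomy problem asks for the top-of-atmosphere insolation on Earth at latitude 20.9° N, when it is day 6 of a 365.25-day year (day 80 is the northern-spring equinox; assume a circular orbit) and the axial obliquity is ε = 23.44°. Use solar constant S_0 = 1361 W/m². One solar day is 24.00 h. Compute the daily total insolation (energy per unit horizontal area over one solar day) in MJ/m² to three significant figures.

24.8 MJ/m²

Solar longitude: L_s = 360° × (6 − 80)/365.25 = -72.936°, i.e. -72.936° + 360° = 287.064°.
sin δ = sin 23.44° × sin 287.064° = -0.38028, so δ = -22.351°.
cos h₀ = −tan(+20.9°) tan(-22.351°) = 0.1570, h₀ = 1.4131 rad.
Bracket: h₀ sin ϕ sin δ + cos ϕ cos δ sin h₀ = 1.4131×0.35674×-0.38028 + 0.93420×0.92487×0.98760 = -0.191703 + 0.853300 = 0.661597.
Q̄ = (S_0/π) × [bracket] = (1361/π) × 0.661597 = 286.62 W/m².
Daily total = Q̄ × 24.00 h × 3600 s/h = 286.62 × 24.00 × 3600 / 10⁶ = 24.76 MJ/m².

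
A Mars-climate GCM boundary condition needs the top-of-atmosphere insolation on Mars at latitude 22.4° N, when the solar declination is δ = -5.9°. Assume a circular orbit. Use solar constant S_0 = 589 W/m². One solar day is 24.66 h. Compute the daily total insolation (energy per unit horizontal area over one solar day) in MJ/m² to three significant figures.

14.3 MJ/m²

cos h₀ = −tan(+22.4°) tan(-5.900°) = 0.0426, h₀ = 1.5282 rad.
Bracket: h₀ sin ϕ sin δ + cos ϕ cos δ sin h₀ = 1.5282×0.38107×-0.10279 + 0.92455×0.99470×0.99909 = -0.059860 + 0.918813 = 0.858953.
Q̄ = (S_0/π) × [bracket] = (589/π) × 0.858953 = 161.04 W/m².
Daily total = Q̄ × 24.66 h × 3600 s/h = 161.04 × 24.66 × 3600 / 10⁶ = 14.30 MJ/m².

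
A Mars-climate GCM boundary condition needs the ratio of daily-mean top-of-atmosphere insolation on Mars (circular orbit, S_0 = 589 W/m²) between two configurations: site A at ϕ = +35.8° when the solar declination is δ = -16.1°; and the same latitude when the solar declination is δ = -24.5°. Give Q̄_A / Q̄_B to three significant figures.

Q̄_A / Q̄_B ≈ 1.36

— Configuration A (ϕ=+35.8°):
cos h₀ = −tan(+35.8°) tan(-16.100°) = 0.2082, h₀ = 1.3611 rad.
Bracket: h₀ sin ϕ sin δ + cos ϕ cos δ sin h₀ = 1.3611×0.58496×-0.27731 + 0.81106×0.96078×0.97809 = -0.220791 + 0.762177 = 0.541386.
Q̄ = (S_0/π) × [bracket] = (589/π) × 0.541386 = 101.50 W/m².
— Configuration B (ϕ=+35.8°):
cos h₀ = −tan(+35.8°) tan(-24.500°) = 0.3287, h₀ = 1.2359 rad.
Bracket: h₀ sin ϕ sin δ + cos ϕ cos δ sin h₀ = 1.2359×0.58496×-0.41469 + 0.81106×0.90996×0.94444 = -0.299801 + 0.697027 = 0.397226.
Q̄ = (S_0/π) × [bracket] = (589/π) × 0.397226 = 74.474 W/m².
Ratio Q̄_A / Q̄_B = 101.50 / 74.474 = 1.363.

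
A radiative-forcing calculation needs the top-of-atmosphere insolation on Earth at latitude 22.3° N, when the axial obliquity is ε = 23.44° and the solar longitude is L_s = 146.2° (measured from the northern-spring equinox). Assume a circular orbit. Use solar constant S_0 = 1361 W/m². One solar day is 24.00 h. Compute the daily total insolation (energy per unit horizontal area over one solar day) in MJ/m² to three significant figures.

38.9 MJ/m²

Solar declination: sin δ = sin ε · sin L_s = sin 23.44° × sin 146.2° = 0.22129, so δ = +12.785°.
cos h₀ = −tan(+22.3°) tan(+12.785°) = -0.0931, h₀ = 1.6640 rad.
Bracket: h₀ sin ϕ sin δ + cos ϕ cos δ sin h₀ = 1.6640×0.37946×0.22129 + 0.92521×0.97521×0.99566 = 0.139727 + 0.898358 = 1.038085.
Q̄ = (S_0/π) × [bracket] = (1361/π) × 1.038085 = 449.72 W/m².
Daily total = Q̄ × 24.00 h × 3600 s/h = 449.72 × 24.00 × 3600 / 10⁶ = 38.86 MJ/m².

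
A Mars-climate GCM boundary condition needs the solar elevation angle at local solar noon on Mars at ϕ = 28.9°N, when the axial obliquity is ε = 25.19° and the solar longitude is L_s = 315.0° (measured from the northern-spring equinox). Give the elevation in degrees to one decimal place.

Solar declination: sin δ = sin ε · sin L_s = sin 25.19° × sin 315.0° = -0.30096, so δ = -17.515°.
At local noon the hour angle is zero, so the zenith angle equals |ϕ − δ| = |+28.9° − (-17.515°)| = 46.415°.
Elevation = 90° − 46.415° = 43.6°.

43.6°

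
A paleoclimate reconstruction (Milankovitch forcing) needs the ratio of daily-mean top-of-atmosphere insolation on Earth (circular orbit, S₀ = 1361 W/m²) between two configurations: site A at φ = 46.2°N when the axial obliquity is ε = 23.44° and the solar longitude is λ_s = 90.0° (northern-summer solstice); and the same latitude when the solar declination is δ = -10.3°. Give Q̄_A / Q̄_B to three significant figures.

Q̄_A / Q̄_B ≈ 2.35

— Configuration A (φ=+46.2°):
Solar declination: sin δ = sin ε · sin λ_s = sin 23.44° × sin 90.0° = 0.39779, so δ = +23.440°.
cos H₀ = −tan(+46.2°) tan(+23.440°) = -0.4521, H₀ = 2.0399 rad.
Bracket: H₀ sin φ sin δ + cos φ cos δ sin H₀ = 2.0399×0.72176×0.39779 + 0.69214×0.91748×0.89196 = 0.585673 + 0.566417 = 1.152090.
Q̄ = (S₀/π) × [bracket] = (1361/π) × 1.152090 = 499.11 W/m².
— Configuration B (φ=+46.2°):
cos H₀ = −tan(+46.2°) tan(-10.300°) = 0.1895, H₀ = 1.3801 rad.
Bracket: H₀ sin φ sin δ + cos φ cos δ sin H₀ = 1.3801×0.72176×-0.17880 + 0.69214×0.98389×0.98188 = -0.178103 + 0.668650 = 0.490547.
Q̄ = (S₀/π) × [bracket] = (1361/π) × 0.490547 = 212.51 W/m².
Ratio Q̄_A / Q̄_B = 499.11 / 212.51 = 2.349.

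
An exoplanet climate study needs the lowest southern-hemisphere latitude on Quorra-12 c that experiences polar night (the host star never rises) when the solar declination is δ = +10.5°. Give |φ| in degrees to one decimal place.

|φ| = 79.5°

Polar night requires cos H₀ = −tan φ tan δ ≥ 1, i.e. tan φ tan δ ≤ −1.
The boundary is |tan φ| · |tan δ| = 1, so |φ| = 90° − |δ| = 90° − 10.5° = 79.5° in the southern hemisphere.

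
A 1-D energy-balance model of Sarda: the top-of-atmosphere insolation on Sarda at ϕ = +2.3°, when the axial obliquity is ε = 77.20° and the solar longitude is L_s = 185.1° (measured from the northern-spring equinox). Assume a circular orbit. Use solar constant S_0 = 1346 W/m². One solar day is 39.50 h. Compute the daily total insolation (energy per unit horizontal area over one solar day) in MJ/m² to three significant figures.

Solar declination: sin δ = sin ε · sin L_s = sin 77.20° × sin 185.1° = -0.08669, so δ = -4.973°.
cos h₀ = −tan(+2.3°) tan(-4.973°) = 0.0035, h₀ = 1.5673 rad.
Bracket: h₀ sin ϕ sin δ + cos ϕ cos δ sin h₀ = 1.5673×0.04013×-0.08669 + 0.99919×0.99624×0.99999 = -0.005452 + 0.995423 = 0.989971.
Q̄ = (S_0/π) × [bracket] = (1346/π) × 0.989971 = 424.15 W/m².
Daily total = Q̄ × 39.50 h × 3600 s/h = 424.15 × 39.50 × 3600 / 10⁶ = 60.31 MJ/m².

60.3 MJ/m²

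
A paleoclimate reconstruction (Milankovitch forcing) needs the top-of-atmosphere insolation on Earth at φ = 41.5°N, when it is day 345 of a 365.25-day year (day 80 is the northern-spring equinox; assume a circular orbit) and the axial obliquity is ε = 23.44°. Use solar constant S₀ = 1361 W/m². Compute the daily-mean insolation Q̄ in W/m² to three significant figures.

Solar longitude: λ_s = 360° × (345 − 80)/365.25 = 261.191°.
sin δ = sin 23.44° × sin 261.191° = -0.39310, so δ = -23.147°.
cos H₀ = −tan(+41.5°) tan(-23.147°) = 0.3782, H₀ = 1.1829 rad.
Bracket: H₀ sin φ sin δ + cos φ cos δ sin H₀ = 1.1829×0.66262×-0.39310 + 0.74896×0.91950×0.92571 = -0.308117 + 0.637508 = 0.329391.
Q̄ = (S₀/π) × [bracket] = (1361/π) × 0.329391 = 142.7 W/m².

Q̄ ≈ 143 W/m²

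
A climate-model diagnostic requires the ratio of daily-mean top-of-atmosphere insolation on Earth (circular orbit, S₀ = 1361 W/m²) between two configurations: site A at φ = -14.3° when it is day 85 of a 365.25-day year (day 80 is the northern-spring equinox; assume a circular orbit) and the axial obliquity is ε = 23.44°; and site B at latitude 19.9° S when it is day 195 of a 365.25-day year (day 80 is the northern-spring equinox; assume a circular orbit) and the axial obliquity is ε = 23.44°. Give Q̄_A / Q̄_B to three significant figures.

Q̄_A / Q̄_B ≈ 1.39

— Configuration A (φ=-14.3°):
Solar longitude: λ_s = 360° × (85 − 80)/365.25 = 4.928°.
sin δ = sin 23.44° × sin 4.928° = 0.03417, so δ = +1.958°.
cos H₀ = −tan(-14.3°) tan(+1.958°) = 0.0087, H₀ = 1.5621 rad.
Bracket: H₀ sin φ sin δ + cos φ cos δ sin H₀ = 1.5621×-0.24700×0.03417 + 0.96902×0.99942×0.99996 = -0.013184 + 0.968419 = 0.955235.
Q̄ = (S₀/π) × [bracket] = (1361/π) × 0.955235 = 413.83 W/m².
— Configuration B (φ=-19.9°):
Solar longitude: λ_s = 360° × (195 − 80)/365.25 = 113.347°.
sin δ = sin 23.44° × sin 113.347° = 0.36522, so δ = +21.421°.
cos H₀ = −tan(-19.9°) tan(+21.421°) = 0.1420, H₀ = 1.4283 rad.
Bracket: H₀ sin φ sin δ + cos φ cos δ sin H₀ = 1.4283×-0.34038×0.36522 + 0.94029×0.93092×0.98986 = -0.177557 + 0.866459 = 0.688902.
Q̄ = (S₀/π) × [bracket] = (1361/π) × 0.688902 = 298.45 W/m².
Ratio Q̄_A / Q̄_B = 413.83 / 298.45 = 1.387.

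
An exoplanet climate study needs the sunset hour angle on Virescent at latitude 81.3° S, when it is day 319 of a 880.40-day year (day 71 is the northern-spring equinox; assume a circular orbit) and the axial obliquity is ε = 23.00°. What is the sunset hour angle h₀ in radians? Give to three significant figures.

Solar longitude: L_s = 360° × (319 − 71)/880.40 = 101.408°.
sin δ = sin 23.00° × sin 101.408° = 0.38301, so δ = +22.520°.
cos h₀ = −tan ϕ · tan δ = 2.7096 ≥ 1, so the host star never rises (polar night) and h₀ = 0.

h₀ = 0.00 rad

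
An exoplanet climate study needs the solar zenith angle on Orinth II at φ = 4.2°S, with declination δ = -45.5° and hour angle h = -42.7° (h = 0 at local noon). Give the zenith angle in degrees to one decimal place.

cos θ_z = sin φ sin δ + cos φ cos δ cos h = 0.052237 + 0.513725 = 0.565962.
θ_z = arccos(0.565962) = 55.5°.

θ_z = 55.5°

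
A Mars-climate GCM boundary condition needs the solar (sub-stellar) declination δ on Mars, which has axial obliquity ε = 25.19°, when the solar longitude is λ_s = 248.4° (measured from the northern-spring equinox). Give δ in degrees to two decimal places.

sin δ = sin ε · sin λ_s = sin 25.19° × sin 248.4° = -0.395733.
δ = arcsin(-0.395733) = -23.31°.

δ = -23.31°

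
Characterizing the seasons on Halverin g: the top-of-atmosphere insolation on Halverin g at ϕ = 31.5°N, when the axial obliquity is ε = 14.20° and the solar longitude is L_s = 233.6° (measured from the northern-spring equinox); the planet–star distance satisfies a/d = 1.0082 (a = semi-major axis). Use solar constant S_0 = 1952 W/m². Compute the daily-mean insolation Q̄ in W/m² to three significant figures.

Solar declination: sin δ = sin ε · sin L_s = sin 14.20° × sin 233.6° = -0.19745, so δ = -11.388°.
cos h₀ = −tan(+31.5°) tan(-11.388°) = 0.1234, h₀ = 1.4471 rad.
Bracket: h₀ sin ϕ sin δ + cos ϕ cos δ sin h₀ = 1.4471×0.52250×-0.19745 + 0.85264×0.98031×0.99235 = -0.149294 + 0.829457 = 0.680163.
Inverse-square distance factor (a/d)² = 1.0082² = 1.016467.
Q̄ = (S_0/π) × 1.016467 × [bracket] = (1952/π) × 1.016467 × 0.680163 = 429.6 W/m².

Q̄ ≈ 430 W/m²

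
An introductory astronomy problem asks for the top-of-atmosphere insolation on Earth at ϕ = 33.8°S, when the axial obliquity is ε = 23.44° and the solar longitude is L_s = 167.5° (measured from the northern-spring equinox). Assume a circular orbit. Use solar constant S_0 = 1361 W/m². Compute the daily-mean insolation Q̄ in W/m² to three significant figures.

Solar declination: sin δ = sin ε · sin L_s = sin 23.44° × sin 167.5° = 0.08610, so δ = +4.939°.
cos h₀ = −tan(-33.8°) tan(+4.939°) = 0.0579, h₀ = 1.5129 rad.
Bracket: h₀ sin ϕ sin δ + cos ϕ cos δ sin h₀ = 1.5129×-0.55630×0.08610 + 0.83098×0.99629×0.99833 = -0.072464 + 0.826514 = 0.754050.
Q̄ = (S_0/π) × [bracket] = (1361/π) × 0.754050 = 326.7 W/m².

Q̄ ≈ 327 W/m²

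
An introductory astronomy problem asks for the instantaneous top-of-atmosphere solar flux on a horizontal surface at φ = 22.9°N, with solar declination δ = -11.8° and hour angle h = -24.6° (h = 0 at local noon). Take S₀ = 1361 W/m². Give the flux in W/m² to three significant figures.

cos θ_z = sin φ sin δ + cos φ cos δ cos h = -0.079574 + 0.819875 = 0.740301.
Flux = S₀ · cos θ_z = 1361 × 0.740301 = 1008 W/m².

1.01e+03 W/m²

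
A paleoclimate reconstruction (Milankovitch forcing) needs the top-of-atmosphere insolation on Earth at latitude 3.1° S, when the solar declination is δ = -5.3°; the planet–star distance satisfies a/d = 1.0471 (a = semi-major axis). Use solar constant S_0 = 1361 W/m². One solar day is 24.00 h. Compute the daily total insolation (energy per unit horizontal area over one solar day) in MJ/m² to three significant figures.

41.1 MJ/m²

cos h₀ = −tan(-3.1°) tan(-5.300°) = -0.0050, h₀ = 1.5758 rad.
Bracket: h₀ sin ϕ sin δ + cos ϕ cos δ sin h₀ = 1.5758×-0.05408×-0.09237 + 0.99854×0.99572×0.99999 = 0.007872 + 0.994256 = 1.002128.
Inverse-square distance factor (a/d)² = 1.0471² = 1.096418.
Q̄ = (S_0/π) × 1.096418 × [bracket] = (1361/π) × 1.096418 × 1.002128 = 476.00 W/m².
Daily total = Q̄ × 24.00 h × 3600 s/h = 476.00 × 24.00 × 3600 / 10⁶ = 41.13 MJ/m².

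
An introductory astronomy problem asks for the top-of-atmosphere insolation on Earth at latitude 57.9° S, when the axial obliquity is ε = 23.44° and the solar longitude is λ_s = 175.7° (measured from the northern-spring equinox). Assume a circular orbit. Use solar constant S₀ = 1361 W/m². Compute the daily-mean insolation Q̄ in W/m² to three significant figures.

Q̄ ≈ 213 W/m²

Solar declination: sin δ = sin ε · sin λ_s = sin 23.44° × sin 175.7° = 0.02983, so δ = +1.709°.
cos H₀ = −tan(-57.9°) tan(+1.709°) = 0.0476, H₀ = 1.5232 rad.
Bracket: H₀ sin φ sin δ + cos φ cos δ sin H₀ = 1.5232×-0.84712×0.02983 + 0.53140×0.99956×0.99887 = -0.038491 + 0.530566 = 0.492075.
Q̄ = (S₀/π) × [bracket] = (1361/π) × 0.492075 = 213.2 W/m².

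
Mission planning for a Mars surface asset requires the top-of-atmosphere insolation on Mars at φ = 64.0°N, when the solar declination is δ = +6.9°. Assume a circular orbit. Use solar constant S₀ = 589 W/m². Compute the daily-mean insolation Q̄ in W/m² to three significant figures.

Q̄ ≈ 116 W/m²

cos H₀ = −tan(+64.0°) tan(+6.900°) = -0.2481, H₀ = 1.8215 rad.
Bracket: H₀ sin φ sin δ + cos φ cos δ sin H₀ = 1.8215×0.89879×0.12014 + 0.43837×0.99276×0.96873 = 0.196687 + 0.421588 = 0.618275.
Q̄ = (S₀/π) × [bracket] = (589/π) × 0.618275 = 115.9 W/m².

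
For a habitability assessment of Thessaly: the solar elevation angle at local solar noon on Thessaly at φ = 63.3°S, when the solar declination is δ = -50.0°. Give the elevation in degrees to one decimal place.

At local noon the hour angle is zero, so the zenith angle equals |φ − δ| = |-63.3° − (-50.000°)| = 13.300°.
Elevation = 90° − 13.300° = 76.7°.

76.7°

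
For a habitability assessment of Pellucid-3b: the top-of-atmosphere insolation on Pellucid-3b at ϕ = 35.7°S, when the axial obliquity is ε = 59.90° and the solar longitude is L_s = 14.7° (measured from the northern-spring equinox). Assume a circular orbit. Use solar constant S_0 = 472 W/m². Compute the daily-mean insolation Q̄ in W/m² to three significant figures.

Q̄ ≈ 90.4 W/m²

Solar declination: sin δ = sin ε · sin L_s = sin 59.90° × sin 14.7° = 0.21954, so δ = +12.682°.
cos h₀ = −tan(-35.7°) tan(+12.682°) = 0.1617, h₀ = 1.4084 rad.
Bracket: h₀ sin ϕ sin δ + cos ϕ cos δ sin h₀ = 1.4084×-0.58354×0.21954 + 0.81208×0.97560×0.98684 = -0.180431 + 0.781839 = 0.601408.
Q̄ = (S_0/π) × [bracket] = (472/π) × 0.601408 = 90.36 W/m².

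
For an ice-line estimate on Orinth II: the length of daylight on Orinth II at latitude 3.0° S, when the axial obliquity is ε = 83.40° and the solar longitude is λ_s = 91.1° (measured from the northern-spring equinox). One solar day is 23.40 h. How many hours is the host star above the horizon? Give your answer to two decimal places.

8.25 h

Solar declination: sin δ = sin ε · sin λ_s = sin 83.40° × sin 91.1° = 0.99319, so δ = +83.309°.
cos H₀ = −tan φ · tan δ = −tan(-3.0°) × tan(+83.309°) = 0.4468, so H₀ = 1.1077 rad = 63.46°.
Daylight = 2H₀/(2π) × 23.40 h = (1.1077/π) × 23.40 = 8.25 h.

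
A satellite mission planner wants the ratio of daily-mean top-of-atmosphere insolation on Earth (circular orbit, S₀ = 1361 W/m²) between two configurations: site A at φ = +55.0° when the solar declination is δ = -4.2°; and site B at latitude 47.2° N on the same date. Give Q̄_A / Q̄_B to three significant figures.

Q̄_A / Q̄_B ≈ 0.808

— Configuration A (φ=+55.0°):
cos H₀ = −tan(+55.0°) tan(-4.200°) = 0.1049, H₀ = 1.4657 rad.
Bracket: H₀ sin φ sin δ + cos φ cos δ sin H₀ = 1.4657×0.81915×-0.07324 + 0.57358×0.99731×0.99449 = -0.087934 + 0.568885 = 0.480951.
Q̄ = (S₀/π) × [bracket] = (1361/π) × 0.480951 = 208.36 W/m².
— Configuration B (φ=+47.2°):
cos H₀ = −tan(+47.2°) tan(-4.200°) = 0.0793, H₀ = 1.4914 rad.
Bracket: H₀ sin φ sin δ + cos φ cos δ sin H₀ = 1.4914×0.73373×-0.07324 + 0.67944×0.99731×0.99685 = -0.080145 + 0.675478 = 0.595333.
Q̄ = (S₀/π) × [bracket] = (1361/π) × 0.595333 = 257.91 W/m².
Ratio Q̄_A / Q̄_B = 208.36 / 257.91 = 0.8079.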